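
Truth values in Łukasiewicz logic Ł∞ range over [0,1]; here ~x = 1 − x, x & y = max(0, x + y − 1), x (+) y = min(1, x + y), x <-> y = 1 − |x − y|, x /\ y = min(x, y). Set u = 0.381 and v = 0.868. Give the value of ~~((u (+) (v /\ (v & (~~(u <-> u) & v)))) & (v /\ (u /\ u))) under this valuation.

u <-> u = 1 − |0.381 − 0.381| = 1 − 0.000 = 1.000
~(u <-> u) = 1 − 1.000 = 0.000
~~(u <-> u) = 1 − 0.000 = 1.000
~~(u <-> u) & v = max(0, 1.000 + 0.868 − 1) = max(0, 0.868) = 0.868
v & (~~(u <-> u) & v) = max(0, 0.868 + 0.868 − 1) = max(0, 0.736) = 0.736
v /\ (v & (~~(u <-> u) & v)) = min(0.868, 0.736) = 0.736
u (+) (v /\ (v & (~~(u <-> u) & v))) = min(1, 0.381 + 0.736) = min(1, 1.117) = 1.000
u /\ u = min(0.381, 0.381) = 0.381
v /\ (u /\ u) = min(0.868, 0.381) = 0.381
(u (+) (v /\ (v & (~~(u <-> u) & v)))) & (v /\ (u /\ u)) = max(0, 1.000 + 0.381 − 1) = max(0, 0.381) = 0.381
~((u (+) (v /\ (v & (~~(u <-> u) & v)))) & (v /\ (u /\ u))) = 1 − 0.381 = 0.619
~~((u (+) (v /\ (v & (~~(u <-> u) & v)))) & (v /\ (u /\ u))) = 1 − 0.619 = 0.381

0.381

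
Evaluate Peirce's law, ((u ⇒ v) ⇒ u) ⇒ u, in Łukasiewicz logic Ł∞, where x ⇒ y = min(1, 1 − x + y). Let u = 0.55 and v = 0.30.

u ⇒ v = min(1, 1 − 0.55 + 0.30) = min(1, 0.75) = 0.75
(u ⇒ v) ⇒ u = min(1, 1 − 0.75 + 0.55) = min(1, 0.80) = 0.80
((u ⇒ v) ⇒ u) ⇒ u = min(1, 1 − 0.80 + 0.55) = min(1, 0.75) = 0.75
(The value 0.75 < 1 shows this instance is not satisfied; not a Ł∞-tautology in general.)

0.75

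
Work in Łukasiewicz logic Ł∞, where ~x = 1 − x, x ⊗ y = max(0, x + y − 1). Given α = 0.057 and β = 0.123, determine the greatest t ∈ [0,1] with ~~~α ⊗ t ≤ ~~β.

0.180

~α = 1 − 0.057 = 0.943
~~α = 1 − 0.943 = 0.057
~~~α = 1 − 0.057 = 0.943
So the left factor is ~~~α = 0.943.
~β = 1 − 0.123 = 0.877
~~β = 1 − 0.877 = 0.123
So the right-hand bound is ~~β = 0.123.
The residuum of the Łukasiewicz t-norm gives the supremum: min(1, 1 − 0.943 + 0.123).
1 − 0.943 + 0.123 = 0.180, so t = min(1, 0.180) = 0.180.
Check: 0.943 ⊗ 0.180 = max(0, 0.123) = 0.123 ≤ 0.123.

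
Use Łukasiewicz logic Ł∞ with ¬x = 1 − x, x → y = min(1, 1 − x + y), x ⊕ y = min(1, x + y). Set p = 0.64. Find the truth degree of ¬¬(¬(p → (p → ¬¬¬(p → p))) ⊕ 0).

p → p = min(1, 1 − 0.64 + 0.64) = min(1, 1.00) = 1.00
¬(p → p) = 1 − 1.00 = 0.00
¬¬(p → p) = 1 − 0.00 = 1.00
¬¬¬(p → p) = 1 − 1.00 = 0.00
p → ¬¬¬(p → p) = min(1, 1 − 0.64 + 0.00) = min(1, 0.36) = 0.36
p → (p → ¬¬¬(p → p)) = min(1, 1 − 0.64 + 0.36) = min(1, 0.72) = 0.72
¬(p → (p → ¬¬¬(p → p))) = 1 − 0.72 = 0.28
¬(p → (p → ¬¬¬(p → p))) ⊕ 0 = min(1, 0.28 + 0.00) = min(1, 0.28) = 0.28
¬(¬(p → (p → ¬¬¬(p → p))) ⊕ 0) = 1 − 0.28 = 0.72
¬¬(¬(p → (p → ¬¬¬(p → p))) ⊕ 0) = 1 − 0.72 = 0.28

0.28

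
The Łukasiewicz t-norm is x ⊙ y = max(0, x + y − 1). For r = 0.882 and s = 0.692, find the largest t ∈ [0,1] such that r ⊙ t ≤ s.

The residuum of the Łukasiewicz t-norm gives the supremum: min(1, 1 − 0.882 + 0.692).
1 − 0.882 + 0.692 = 0.810, so t = min(1, 0.810) = 0.810.
Check: 0.882 ⊙ 0.810 = max(0, 0.692) = 0.692 ≤ 0.692.

0.810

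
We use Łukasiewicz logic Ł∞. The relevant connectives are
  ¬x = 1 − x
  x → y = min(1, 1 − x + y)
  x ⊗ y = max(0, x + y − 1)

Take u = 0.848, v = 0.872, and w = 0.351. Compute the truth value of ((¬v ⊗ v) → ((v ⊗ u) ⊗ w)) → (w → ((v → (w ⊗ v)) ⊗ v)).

0.872

¬v = 1 − 0.872 = 0.128
¬v ⊗ v = max(0, 0.128 + 0.872 − 1) = max(0, 0.000) = 0.000
v ⊗ u = max(0, 0.872 + 0.848 − 1) = max(0, 0.720) = 0.720
(v ⊗ u) ⊗ w = max(0, 0.720 + 0.351 − 1) = max(0, 0.071) = 0.071
(¬v ⊗ v) → ((v ⊗ u) ⊗ w) = min(1, 1 − 0.000 + 0.071) = min(1, 1.071) = 1.000
w ⊗ v = max(0, 0.351 + 0.872 − 1) = max(0, 0.223) = 0.223
v → (w ⊗ v) = min(1, 1 − 0.872 + 0.223) = min(1, 0.351) = 0.351
(v → (w ⊗ v)) ⊗ v = max(0, 0.351 + 0.872 − 1) = max(0, 0.223) = 0.223
w → ((v → (w ⊗ v)) ⊗ v) = min(1, 1 − 0.351 + 0.223) = min(1, 0.872) = 0.872
((¬v ⊗ v) → ((v ⊗ u) ⊗ w)) → (w → ((v → (w ⊗ v)) ⊗ v)) = min(1, 1 − 1.000 + 0.872) = min(1, 0.872) = 0.872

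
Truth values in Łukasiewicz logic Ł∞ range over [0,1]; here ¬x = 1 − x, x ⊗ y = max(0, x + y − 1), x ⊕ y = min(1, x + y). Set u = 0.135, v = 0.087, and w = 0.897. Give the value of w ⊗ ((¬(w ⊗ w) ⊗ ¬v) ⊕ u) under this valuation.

w ⊗ w = max(0, 0.897 + 0.897 − 1) = max(0, 0.794) = 0.794
¬(w ⊗ w) = 1 − 0.794 = 0.206
¬v = 1 − 0.087 = 0.913
¬(w ⊗ w) ⊗ ¬v = max(0, 0.206 + 0.913 − 1) = max(0, 0.119) = 0.119
(¬(w ⊗ w) ⊗ ¬v) ⊕ u = min(1, 0.119 + 0.135) = min(1, 0.254) = 0.254
w ⊗ ((¬(w ⊗ w) ⊗ ¬v) ⊕ u) = max(0, 0.897 + 0.254 − 1) = max(0, 0.151) = 0.151

0.151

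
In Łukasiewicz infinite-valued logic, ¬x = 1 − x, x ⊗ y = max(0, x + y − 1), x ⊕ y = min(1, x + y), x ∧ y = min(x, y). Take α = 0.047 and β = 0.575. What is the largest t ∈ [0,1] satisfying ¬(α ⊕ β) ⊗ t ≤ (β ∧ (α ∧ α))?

0.669

α ⊕ β = min(1, 0.047 + 0.575) = min(1, 0.622) = 0.622
¬(α ⊕ β) = 1 − 0.622 = 0.378
So the left factor is ¬(α ⊕ β) = 0.378.
α ∧ α = min(0.047, 0.047) = 0.047
β ∧ (α ∧ α) = min(0.575, 0.047) = 0.047
So the right-hand bound is β ∧ (α ∧ α) = 0.047.
The residuum of the Łukasiewicz t-norm gives the supremum: min(1, 1 − 0.378 + 0.047).
1 − 0.378 + 0.047 = 0.669, so t = min(1, 0.669) = 0.669.
Check: 0.378 ⊗ 0.669 = max(0, 0.047) = 0.047 ≤ 0.047.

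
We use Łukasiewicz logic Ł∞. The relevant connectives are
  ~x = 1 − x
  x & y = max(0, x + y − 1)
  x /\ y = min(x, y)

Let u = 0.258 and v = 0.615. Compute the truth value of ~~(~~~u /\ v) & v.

~u = 1 − 0.258 = 0.742
~~u = 1 − 0.742 = 0.258
~~~u = 1 − 0.258 = 0.742
~~~u /\ v = min(0.742, 0.615) = 0.615
~(~~~u /\ v) = 1 − 0.615 = 0.385
~~(~~~u /\ v) = 1 − 0.385 = 0.615
~~(~~~u /\ v) & v = max(0, 0.615 + 0.615 − 1) = max(0, 0.230) = 0.230

0.230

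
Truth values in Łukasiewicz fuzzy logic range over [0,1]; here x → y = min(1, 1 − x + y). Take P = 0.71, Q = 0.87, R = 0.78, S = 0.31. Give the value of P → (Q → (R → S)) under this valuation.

R → S = min(1, 1 − 0.78 + 0.31) = min(1, 0.53) = 0.53
Q → (R → S) = min(1, 1 − 0.87 + 0.53) = min(1, 0.66) = 0.66
P → (Q → (R → S)) = min(1, 1 − 0.71 + 0.66) = min(1, 0.95) = 0.95

0.95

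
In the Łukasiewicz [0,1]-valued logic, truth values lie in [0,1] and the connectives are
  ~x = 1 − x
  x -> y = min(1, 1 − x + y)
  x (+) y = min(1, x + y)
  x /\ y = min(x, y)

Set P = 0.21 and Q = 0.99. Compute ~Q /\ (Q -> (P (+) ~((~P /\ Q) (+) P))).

0.01

~Q = 1 − 0.99 = 0.01
~P = 1 − 0.21 = 0.79
~P /\ Q = min(0.79, 0.99) = 0.79
(~P /\ Q) (+) P = min(1, 0.79 + 0.21) = min(1, 1.00) = 1.00
~((~P /\ Q) (+) P) = 1 − 1.00 = 0.00
P (+) ~((~P /\ Q) (+) P) = min(1, 0.21 + 0.00) = min(1, 0.21) = 0.21
Q -> (P (+) ~((~P /\ Q) (+) P)) = min(1, 1 − 0.99 + 0.21) = min(1, 0.22) = 0.22
~Q /\ (Q -> (P (+) ~((~P /\ Q) (+) P))) = min(0.01, 0.22) = 0.01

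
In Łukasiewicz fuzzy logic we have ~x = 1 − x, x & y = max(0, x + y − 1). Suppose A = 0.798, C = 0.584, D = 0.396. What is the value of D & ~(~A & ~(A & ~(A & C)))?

0.396

~A = 1 − 0.798 = 0.202
A & C = max(0, 0.798 + 0.584 − 1) = max(0, 0.382) = 0.382
~(A & C) = 1 − 0.382 = 0.618
A & ~(A & C) = max(0, 0.798 + 0.618 − 1) = max(0, 0.416) = 0.416
~(A & ~(A & C)) = 1 − 0.416 = 0.584
~A & ~(A & ~(A & C)) = max(0, 0.202 + 0.584 − 1) = max(0, -0.214) = 0.000
~(~A & ~(A & ~(A & C))) = 1 − 0.000 = 1.000
D & ~(~A & ~(A & ~(A & C))) = max(0, 0.396 + 1.000 − 1) = max(0, 0.396) = 0.396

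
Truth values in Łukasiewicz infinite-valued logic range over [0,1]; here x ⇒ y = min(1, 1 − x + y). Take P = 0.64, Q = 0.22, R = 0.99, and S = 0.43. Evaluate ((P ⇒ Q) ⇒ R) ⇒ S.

P ⇒ Q = min(1, 1 − 0.64 + 0.22) = min(1, 0.58) = 0.58
(P ⇒ Q) ⇒ R = min(1, 1 − 0.58 + 0.99) = min(1, 1.41) = 1.00
((P ⇒ Q) ⇒ R) ⇒ S = min(1, 1 − 1.00 + 0.43) = min(1, 0.43) = 0.43

0.43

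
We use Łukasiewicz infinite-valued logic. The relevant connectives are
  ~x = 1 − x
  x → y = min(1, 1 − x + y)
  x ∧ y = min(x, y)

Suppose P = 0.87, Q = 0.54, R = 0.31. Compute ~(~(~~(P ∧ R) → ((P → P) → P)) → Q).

0.00

P ∧ R = min(0.87, 0.31) = 0.31
~(P ∧ R) = 1 − 0.31 = 0.69
~~(P ∧ R) = 1 − 0.69 = 0.31
P → P = min(1, 1 − 0.87 + 0.87) = min(1, 1.00) = 1.00
(P → P) → P = min(1, 1 − 1.00 + 0.87) = min(1, 0.87) = 0.87
~~(P ∧ R) → ((P → P) → P) = min(1, 1 − 0.31 + 0.87) = min(1, 1.56) = 1.00
~(~~(P ∧ R) → ((P → P) → P)) = 1 − 1.00 = 0.00
~(~~(P ∧ R) → ((P → P) → P)) → Q = min(1, 1 − 0.00 + 0.54) = min(1, 1.54) = 1.00
~(~(~~(P ∧ R) → ((P → P) → P)) → Q) = 1 − 1.00 = 0.00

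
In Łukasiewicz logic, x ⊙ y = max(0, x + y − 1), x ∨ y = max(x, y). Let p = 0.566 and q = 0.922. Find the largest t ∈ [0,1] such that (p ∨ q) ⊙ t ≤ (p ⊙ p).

0.210

p ∨ q = max(0.566, 0.922) = 0.922
So the left factor is p ∨ q = 0.922.
p ⊙ p = max(0, 0.566 + 0.566 − 1) = max(0, 0.132) = 0.132
So the right-hand bound is p ⊙ p = 0.132.
The residuum of the Łukasiewicz t-norm gives the supremum: min(1, 1 − 0.922 + 0.132).
1 − 0.922 + 0.132 = 0.210, so t = min(1, 0.210) = 0.210.
Check: 0.922 ⊙ 0.210 = max(0, 0.132) = 0.132 ≤ 0.132.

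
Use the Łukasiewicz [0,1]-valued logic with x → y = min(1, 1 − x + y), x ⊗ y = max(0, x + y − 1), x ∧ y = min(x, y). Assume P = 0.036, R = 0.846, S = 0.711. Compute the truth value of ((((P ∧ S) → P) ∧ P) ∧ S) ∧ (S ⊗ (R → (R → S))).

0.036

P ∧ S = min(0.036, 0.711) = 0.036
(P ∧ S) → P = min(1, 1 − 0.036 + 0.036) = min(1, 1.000) = 1.000
((P ∧ S) → P) ∧ P = min(1.000, 0.036) = 0.036
(((P ∧ S) → P) ∧ P) ∧ S = min(0.036, 0.711) = 0.036
R → S = min(1, 1 − 0.846 + 0.711) = min(1, 0.865) = 0.865
R → (R → S) = min(1, 1 − 0.846 + 0.865) = min(1, 1.019) = 1.000
S ⊗ (R → (R → S)) = max(0, 0.711 + 1.000 − 1) = max(0, 0.711) = 0.711
((((P ∧ S) → P) ∧ P) ∧ S) ∧ (S ⊗ (R → (R → S))) = min(0.036, 0.711) = 0.036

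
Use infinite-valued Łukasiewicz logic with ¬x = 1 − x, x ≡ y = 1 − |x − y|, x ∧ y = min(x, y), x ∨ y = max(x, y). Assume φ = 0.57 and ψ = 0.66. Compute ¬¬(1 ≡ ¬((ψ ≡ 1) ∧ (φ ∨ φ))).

0.43

ψ ≡ 1 = 1 − |0.66 − 1.00| = 1 − 0.34 = 0.66
φ ∨ φ = max(0.57, 0.57) = 0.57
(ψ ≡ 1) ∧ (φ ∨ φ) = min(0.66, 0.57) = 0.57
¬((ψ ≡ 1) ∧ (φ ∨ φ)) = 1 − 0.57 = 0.43
1 ≡ ¬((ψ ≡ 1) ∧ (φ ∨ φ)) = 1 − |1.00 − 0.43| = 1 − 0.57 = 0.43
¬(1 ≡ ¬((ψ ≡ 1) ∧ (φ ∨ φ))) = 1 − 0.43 = 0.57
¬¬(1 ≡ ¬((ψ ≡ 1) ∧ (φ ∨ φ))) = 1 − 0.57 = 0.43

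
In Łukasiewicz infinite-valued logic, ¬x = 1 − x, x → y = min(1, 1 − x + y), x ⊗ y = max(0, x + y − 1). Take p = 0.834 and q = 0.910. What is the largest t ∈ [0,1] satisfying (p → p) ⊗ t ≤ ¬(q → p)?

0.076

p → p = min(1, 1 − 0.834 + 0.834) = min(1, 1.000) = 1.000
So the left factor is p → p = 1.000.
q → p = min(1, 1 − 0.910 + 0.834) = min(1, 0.924) = 0.924
¬(q → p) = 1 − 0.924 = 0.076
So the right-hand bound is ¬(q → p) = 0.076.
The residuum of the Łukasiewicz t-norm gives the supremum: min(1, 1 − 1.000 + 0.076).
1 − 1.000 + 0.076 = 0.076, so t = min(1, 0.076) = 0.076.
Check: 1.000 ⊗ 0.076 = max(0, 0.076) = 0.076 ≤ 0.076.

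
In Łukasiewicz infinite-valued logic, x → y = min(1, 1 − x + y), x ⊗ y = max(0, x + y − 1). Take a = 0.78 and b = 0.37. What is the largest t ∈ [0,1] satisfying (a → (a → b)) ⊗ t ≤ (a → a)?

a → b = min(1, 1 − 0.78 + 0.37) = min(1, 0.59) = 0.59
a → (a → b) = min(1, 1 − 0.78 + 0.59) = min(1, 0.81) = 0.81
So the left factor is a → (a → b) = 0.81.
a → a = min(1, 1 − 0.78 + 0.78) = min(1, 1.00) = 1.00
So the right-hand bound is a → a = 1.00.
The residuum of the Łukasiewicz t-norm gives the supremum: min(1, 1 − 0.81 + 1.00).
1 − 0.81 + 1.00 = 1.19, so t = min(1, 1.19) = 1.00.
Check: 0.81 ⊗ 1.00 = max(0, 0.81) = 0.81 ≤ 1.00.

1.00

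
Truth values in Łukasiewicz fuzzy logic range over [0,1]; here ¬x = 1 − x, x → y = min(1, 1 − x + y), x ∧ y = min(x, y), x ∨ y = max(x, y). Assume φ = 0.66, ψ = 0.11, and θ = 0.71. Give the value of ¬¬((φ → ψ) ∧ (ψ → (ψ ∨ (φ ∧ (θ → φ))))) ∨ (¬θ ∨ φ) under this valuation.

φ → ψ = min(1, 1 − 0.66 + 0.11) = min(1, 0.45) = 0.45
θ → φ = min(1, 1 − 0.71 + 0.66) = min(1, 0.95) = 0.95
φ ∧ (θ → φ) = min(0.66, 0.95) = 0.66
ψ ∨ (φ ∧ (θ → φ)) = max(0.11, 0.66) = 0.66
ψ → (ψ ∨ (φ ∧ (θ → φ))) = min(1, 1 − 0.11 + 0.66) = min(1, 1.55) = 1.00
(φ → ψ) ∧ (ψ → (ψ ∨ (φ ∧ (θ → φ)))) = min(0.45, 1.00) = 0.45
¬((φ → ψ) ∧ (ψ → (ψ ∨ (φ ∧ (θ → φ))))) = 1 − 0.45 = 0.55
¬¬((φ → ψ) ∧ (ψ → (ψ ∨ (φ ∧ (θ → φ))))) = 1 − 0.55 = 0.45
¬θ = 1 − 0.71 = 0.29
¬θ ∨ φ = max(0.29, 0.66) = 0.66
¬¬((φ → ψ) ∧ (ψ → (ψ ∨ (φ ∧ (θ → φ))))) ∨ (¬θ ∨ φ) = max(0.45, 0.66) = 0.66

0.66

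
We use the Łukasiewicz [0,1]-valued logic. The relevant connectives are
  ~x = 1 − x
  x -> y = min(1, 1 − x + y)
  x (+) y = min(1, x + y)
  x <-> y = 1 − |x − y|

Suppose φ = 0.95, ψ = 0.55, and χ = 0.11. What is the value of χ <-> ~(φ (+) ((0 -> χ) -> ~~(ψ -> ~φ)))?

0 -> χ = min(1, 1 − 0.00 + 0.11) = min(1, 1.11) = 1.00
~φ = 1 − 0.95 = 0.05
ψ -> ~φ = min(1, 1 − 0.55 + 0.05) = min(1, 0.50) = 0.50
~(ψ -> ~φ) = 1 − 0.50 = 0.50
~~(ψ -> ~φ) = 1 − 0.50 = 0.50
(0 -> χ) -> ~~(ψ -> ~φ) = min(1, 1 − 1.00 + 0.50) = min(1, 0.50) = 0.50
φ (+) ((0 -> χ) -> ~~(ψ -> ~φ)) = min(1, 0.95 + 0.50) = min(1, 1.45) = 1.00
~(φ (+) ((0 -> χ) -> ~~(ψ -> ~φ))) = 1 − 1.00 = 0.00
χ <-> ~(φ (+) ((0 -> χ) -> ~~(ψ -> ~φ))) = 1 − |0.11 − 0.00| = 1 − 0.11 = 0.89

0.89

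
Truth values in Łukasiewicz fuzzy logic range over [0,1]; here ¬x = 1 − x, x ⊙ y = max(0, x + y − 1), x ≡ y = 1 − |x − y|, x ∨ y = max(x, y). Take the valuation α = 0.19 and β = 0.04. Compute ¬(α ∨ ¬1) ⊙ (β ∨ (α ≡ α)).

¬1 = 1 − 1.00 = 0.00
α ∨ ¬1 = max(0.19, 0.00) = 0.19
¬(α ∨ ¬1) = 1 − 0.19 = 0.81
α ≡ α = 1 − |0.19 − 0.19| = 1 − 0.00 = 1.00
β ∨ (α ≡ α) = max(0.04, 1.00) = 1.00
¬(α ∨ ¬1) ⊙ (β ∨ (α ≡ α)) = max(0, 0.81 + 1.00 − 1) = max(0, 0.81) = 0.81

0.81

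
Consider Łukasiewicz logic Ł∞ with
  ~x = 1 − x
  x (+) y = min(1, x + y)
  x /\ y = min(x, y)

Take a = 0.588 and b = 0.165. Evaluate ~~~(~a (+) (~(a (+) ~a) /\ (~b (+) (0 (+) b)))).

0.588

~a = 1 − 0.588 = 0.412
a (+) ~a = min(1, 0.588 + 0.412) = min(1, 1.000) = 1.000
~(a (+) ~a) = 1 − 1.000 = 0.000
~b = 1 − 0.165 = 0.835
0 (+) b = min(1, 0.000 + 0.165) = min(1, 0.165) = 0.165
~b (+) (0 (+) b) = min(1, 0.835 + 0.165) = min(1, 1.000) = 1.000
~(a (+) ~a) /\ (~b (+) (0 (+) b)) = min(0.000, 1.000) = 0.000
~a (+) (~(a (+) ~a) /\ (~b (+) (0 (+) b))) = min(1, 0.412 + 0.000) = min(1, 0.412) = 0.412
~(~a (+) (~(a (+) ~a) /\ (~b (+) (0 (+) b)))) = 1 − 0.412 = 0.588
~~(~a (+) (~(a (+) ~a) /\ (~b (+) (0 (+) b)))) = 1 − 0.588 = 0.412
~~~(~a (+) (~(a (+) ~a) /\ (~b (+) (0 (+) b)))) = 1 − 0.412 = 0.588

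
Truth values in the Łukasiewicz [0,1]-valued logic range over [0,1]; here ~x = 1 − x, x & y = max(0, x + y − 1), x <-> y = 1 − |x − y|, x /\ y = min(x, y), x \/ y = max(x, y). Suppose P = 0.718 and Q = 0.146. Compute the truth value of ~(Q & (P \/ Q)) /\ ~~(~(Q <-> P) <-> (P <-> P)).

P \/ Q = max(0.718, 0.146) = 0.718
Q & (P \/ Q) = max(0, 0.146 + 0.718 − 1) = max(0, -0.136) = 0.000
~(Q & (P \/ Q)) = 1 − 0.000 = 1.000
Q <-> P = 1 − |0.146 − 0.718| = 1 − 0.572 = 0.428
~(Q <-> P) = 1 − 0.428 = 0.572
P <-> P = 1 − |0.718 − 0.718| = 1 − 0.000 = 1.000
~(Q <-> P) <-> (P <-> P) = 1 − |0.572 − 1.000| = 1 − 0.428 = 0.572
~(~(Q <-> P) <-> (P <-> P)) = 1 − 0.572 = 0.428
~~(~(Q <-> P) <-> (P <-> P)) = 1 − 0.428 = 0.572
~(Q & (P \/ Q)) /\ ~~(~(Q <-> P) <-> (P <-> P)) = min(1.000, 0.572) = 0.572

0.572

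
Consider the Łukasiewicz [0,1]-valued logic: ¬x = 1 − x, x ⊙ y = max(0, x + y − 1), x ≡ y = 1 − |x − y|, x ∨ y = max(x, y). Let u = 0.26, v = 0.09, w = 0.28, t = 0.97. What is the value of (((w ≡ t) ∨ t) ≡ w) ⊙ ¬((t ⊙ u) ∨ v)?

0.08

w ≡ t = 1 − |0.28 − 0.97| = 1 − 0.69 = 0.31
(w ≡ t) ∨ t = max(0.31, 0.97) = 0.97
((w ≡ t) ∨ t) ≡ w = 1 − |0.97 − 0.28| = 1 − 0.69 = 0.31
t ⊙ u = max(0, 0.97 + 0.26 − 1) = max(0, 0.23) = 0.23
(t ⊙ u) ∨ v = max(0.23, 0.09) = 0.23
¬((t ⊙ u) ∨ v) = 1 − 0.23 = 0.77
(((w ≡ t) ∨ t) ≡ w) ⊙ ¬((t ⊙ u) ∨ v) = max(0, 0.31 + 0.77 − 1) = max(0, 0.08) = 0.08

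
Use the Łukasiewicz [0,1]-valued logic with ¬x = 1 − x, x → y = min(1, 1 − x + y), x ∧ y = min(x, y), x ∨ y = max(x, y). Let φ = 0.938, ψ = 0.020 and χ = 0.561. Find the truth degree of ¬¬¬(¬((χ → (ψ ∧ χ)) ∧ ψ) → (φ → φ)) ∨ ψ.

0.020

ψ ∧ χ = min(0.020, 0.561) = 0.020
χ → (ψ ∧ χ) = min(1, 1 − 0.561 + 0.020) = min(1, 0.459) = 0.459
(χ → (ψ ∧ χ)) ∧ ψ = min(0.459, 0.020) = 0.020
¬((χ → (ψ ∧ χ)) ∧ ψ) = 1 − 0.020 = 0.980
φ → φ = min(1, 1 − 0.938 + 0.938) = min(1, 1.000) = 1.000
¬((χ → (ψ ∧ χ)) ∧ ψ) → (φ → φ) = min(1, 1 − 0.980 + 1.000) = min(1, 1.020) = 1.000
¬(¬((χ → (ψ ∧ χ)) ∧ ψ) → (φ → φ)) = 1 − 1.000 = 0.000
¬¬(¬((χ → (ψ ∧ χ)) ∧ ψ) → (φ → φ)) = 1 − 0.000 = 1.000
¬¬¬(¬((χ → (ψ ∧ χ)) ∧ ψ) → (φ → φ)) = 1 − 1.000 = 0.000
¬¬¬(¬((χ → (ψ ∧ χ)) ∧ ψ) → (φ → φ)) ∨ ψ = max(0.000, 0.020) = 0.020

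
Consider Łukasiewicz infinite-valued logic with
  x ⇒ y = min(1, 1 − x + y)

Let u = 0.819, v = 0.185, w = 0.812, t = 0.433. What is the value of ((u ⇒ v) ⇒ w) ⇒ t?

0.433

u ⇒ v = min(1, 1 − 0.819 + 0.185) = min(1, 0.366) = 0.366
(u ⇒ v) ⇒ w = min(1, 1 − 0.366 + 0.812) = min(1, 1.446) = 1.000
((u ⇒ v) ⇒ w) ⇒ t = min(1, 1 − 1.000 + 0.433) = min(1, 0.433) = 0.433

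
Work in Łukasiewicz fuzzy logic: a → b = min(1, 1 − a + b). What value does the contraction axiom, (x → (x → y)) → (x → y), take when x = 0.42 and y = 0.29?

0.87

x → y = min(1, 1 − 0.42 + 0.29) = min(1, 0.87) = 0.87
x → (x → y) = min(1, 1 − 0.42 + 0.87) = min(1, 1.45) = 1.00
(x → (x → y)) → (x → y) = min(1, 1 − 1.00 + 0.87) = min(1, 0.87) = 0.87
(The value 0.87 < 1 shows this instance is not satisfied; fails in Ł∞ (the t-norm is not idempotent).)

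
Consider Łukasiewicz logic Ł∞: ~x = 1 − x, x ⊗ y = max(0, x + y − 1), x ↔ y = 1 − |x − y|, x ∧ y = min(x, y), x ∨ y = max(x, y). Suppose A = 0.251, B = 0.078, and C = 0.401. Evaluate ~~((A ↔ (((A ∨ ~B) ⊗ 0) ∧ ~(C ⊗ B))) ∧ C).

~B = 1 − 0.078 = 0.922
A ∨ ~B = max(0.251, 0.922) = 0.922
(A ∨ ~B) ⊗ 0 = max(0, 0.922 + 0.000 − 1) = max(0, -0.078) = 0.000
C ⊗ B = max(0, 0.401 + 0.078 − 1) = max(0, -0.521) = 0.000
~(C ⊗ B) = 1 − 0.000 = 1.000
((A ∨ ~B) ⊗ 0) ∧ ~(C ⊗ B) = min(0.000, 1.000) = 0.000
A ↔ (((A ∨ ~B) ⊗ 0) ∧ ~(C ⊗ B)) = 1 − |0.251 − 0.000| = 1 − 0.251 = 0.749
(A ↔ (((A ∨ ~B) ⊗ 0) ∧ ~(C ⊗ B))) ∧ C = min(0.749, 0.401) = 0.401
~((A ↔ (((A ∨ ~B) ⊗ 0) ∧ ~(C ⊗ B))) ∧ C) = 1 − 0.401 = 0.599
~~((A ↔ (((A ∨ ~B) ⊗ 0) ∧ ~(C ⊗ B))) ∧ C) = 1 − 0.599 = 0.401

0.401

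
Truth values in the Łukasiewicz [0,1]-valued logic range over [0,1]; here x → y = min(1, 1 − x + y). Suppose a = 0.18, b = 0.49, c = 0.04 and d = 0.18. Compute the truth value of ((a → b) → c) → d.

1.00

a → b = min(1, 1 − 0.18 + 0.49) = min(1, 1.31) = 1.00
(a → b) → c = min(1, 1 − 1.00 + 0.04) = min(1, 0.04) = 0.04
((a → b) → c) → d = min(1, 1 − 0.04 + 0.18) = min(1, 1.14) = 1.00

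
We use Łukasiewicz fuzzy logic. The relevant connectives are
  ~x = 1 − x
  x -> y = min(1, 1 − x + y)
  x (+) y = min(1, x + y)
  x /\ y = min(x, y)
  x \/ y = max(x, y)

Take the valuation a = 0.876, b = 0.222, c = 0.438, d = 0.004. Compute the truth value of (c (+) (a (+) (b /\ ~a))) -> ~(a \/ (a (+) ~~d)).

~a = 1 − 0.876 = 0.124
b /\ ~a = min(0.222, 0.124) = 0.124
a (+) (b /\ ~a) = min(1, 0.876 + 0.124) = min(1, 1.000) = 1.000
c (+) (a (+) (b /\ ~a)) = min(1, 0.438 + 1.000) = min(1, 1.438) = 1.000
~d = 1 − 0.004 = 0.996
~~d = 1 − 0.996 = 0.004
a (+) ~~d = min(1, 0.876 + 0.004) = min(1, 0.880) = 0.880
a \/ (a (+) ~~d) = max(0.876, 0.880) = 0.880
~(a \/ (a (+) ~~d)) = 1 − 0.880 = 0.120
(c (+) (a (+) (b /\ ~a))) -> ~(a \/ (a (+) ~~d)) = min(1, 1 − 1.000 + 0.120) = min(1, 0.120) = 0.120

0.120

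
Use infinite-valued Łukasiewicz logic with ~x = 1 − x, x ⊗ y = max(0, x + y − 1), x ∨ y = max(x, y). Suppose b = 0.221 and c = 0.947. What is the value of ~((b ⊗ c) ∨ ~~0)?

b ⊗ c = max(0, 0.221 + 0.947 − 1) = max(0, 0.168) = 0.168
~0 = 1 − 0.000 = 1.000
~~0 = 1 − 1.000 = 0.000
(b ⊗ c) ∨ ~~0 = max(0.168, 0.000) = 0.168
~((b ⊗ c) ∨ ~~0) = 1 − 0.168 = 0.832

0.832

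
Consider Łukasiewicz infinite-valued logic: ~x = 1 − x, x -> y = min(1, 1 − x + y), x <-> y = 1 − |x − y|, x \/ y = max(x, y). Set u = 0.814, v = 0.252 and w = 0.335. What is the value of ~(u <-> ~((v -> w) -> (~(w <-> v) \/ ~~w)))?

v -> w = min(1, 1 − 0.252 + 0.335) = min(1, 1.083) = 1.000
w <-> v = 1 − |0.335 − 0.252| = 1 − 0.083 = 0.917
~(w <-> v) = 1 − 0.917 = 0.083
~w = 1 − 0.335 = 0.665
~~w = 1 − 0.665 = 0.335
~(w <-> v) \/ ~~w = max(0.083, 0.335) = 0.335
(v -> w) -> (~(w <-> v) \/ ~~w) = min(1, 1 − 1.000 + 0.335) = min(1, 0.335) = 0.335
~((v -> w) -> (~(w <-> v) \/ ~~w)) = 1 − 0.335 = 0.665
u <-> ~((v -> w) -> (~(w <-> v) \/ ~~w)) = 1 − |0.814 − 0.665| = 1 − 0.149 = 0.851
~(u <-> ~((v -> w) -> (~(w <-> v) \/ ~~w))) = 1 − 0.851 = 0.149

0.149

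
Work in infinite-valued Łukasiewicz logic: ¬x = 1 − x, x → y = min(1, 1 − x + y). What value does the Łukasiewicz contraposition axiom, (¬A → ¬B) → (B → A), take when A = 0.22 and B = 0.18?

1.00

¬A = 1 − 0.22 = 0.78
¬B = 1 − 0.18 = 0.82
¬A → ¬B = min(1, 1 − 0.78 + 0.82) = min(1, 1.04) = 1.00
B → A = min(1, 1 − 0.18 + 0.22) = min(1, 1.04) = 1.00
(¬A → ¬B) → (B → A) = min(1, 1 − 1.00 + 1.00) = min(1, 1.00) = 1.00
(As expected: an axiom of Ł∞, always 1.)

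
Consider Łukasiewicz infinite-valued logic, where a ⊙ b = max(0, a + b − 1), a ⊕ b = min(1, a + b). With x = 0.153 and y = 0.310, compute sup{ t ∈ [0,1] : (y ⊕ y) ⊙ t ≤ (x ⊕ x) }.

0.686

y ⊕ y = min(1, 0.310 + 0.310) = min(1, 0.620) = 0.620
So the left factor is y ⊕ y = 0.620.
x ⊕ x = min(1, 0.153 + 0.153) = min(1, 0.306) = 0.306
So the right-hand bound is x ⊕ x = 0.306.
The residuum of the Łukasiewicz t-norm gives the supremum: min(1, 1 − 0.620 + 0.306).
1 − 0.620 + 0.306 = 0.686, so t = min(1, 0.686) = 0.686.
Check: 0.620 ⊙ 0.686 = max(0, 0.306) = 0.306 ≤ 0.306.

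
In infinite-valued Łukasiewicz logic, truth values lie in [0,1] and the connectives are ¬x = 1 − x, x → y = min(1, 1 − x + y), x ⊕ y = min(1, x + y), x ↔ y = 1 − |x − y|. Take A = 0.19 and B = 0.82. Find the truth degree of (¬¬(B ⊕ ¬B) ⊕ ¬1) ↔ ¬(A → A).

0.00

¬B = 1 − 0.82 = 0.18
B ⊕ ¬B = min(1, 0.82 + 0.18) = min(1, 1.00) = 1.00
¬(B ⊕ ¬B) = 1 − 1.00 = 0.00
¬¬(B ⊕ ¬B) = 1 − 0.00 = 1.00
¬1 = 1 − 1.00 = 0.00
¬¬(B ⊕ ¬B) ⊕ ¬1 = min(1, 1.00 + 0.00) = min(1, 1.00) = 1.00
A → A = min(1, 1 − 0.19 + 0.19) = min(1, 1.00) = 1.00
¬(A → A) = 1 − 1.00 = 0.00
(¬¬(B ⊕ ¬B) ⊕ ¬1) ↔ ¬(A → A) = 1 − |1.00 − 0.00| = 1 − 1.00 = 0.00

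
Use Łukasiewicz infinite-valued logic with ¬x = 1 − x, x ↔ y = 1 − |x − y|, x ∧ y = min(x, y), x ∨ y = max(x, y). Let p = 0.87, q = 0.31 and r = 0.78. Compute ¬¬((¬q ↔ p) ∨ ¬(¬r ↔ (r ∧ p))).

0.82

¬q = 1 − 0.31 = 0.69
¬q ↔ p = 1 − |0.69 − 0.87| = 1 − 0.18 = 0.82
¬r = 1 − 0.78 = 0.22
r ∧ p = min(0.78, 0.87) = 0.78
¬r ↔ (r ∧ p) = 1 − |0.22 − 0.78| = 1 − 0.56 = 0.44
¬(¬r ↔ (r ∧ p)) = 1 − 0.44 = 0.56
(¬q ↔ p) ∨ ¬(¬r ↔ (r ∧ p)) = max(0.82, 0.56) = 0.82
¬((¬q ↔ p) ∨ ¬(¬r ↔ (r ∧ p))) = 1 − 0.82 = 0.18
¬¬((¬q ↔ p) ∨ ¬(¬r ↔ (r ∧ p))) = 1 − 0.18 = 0.82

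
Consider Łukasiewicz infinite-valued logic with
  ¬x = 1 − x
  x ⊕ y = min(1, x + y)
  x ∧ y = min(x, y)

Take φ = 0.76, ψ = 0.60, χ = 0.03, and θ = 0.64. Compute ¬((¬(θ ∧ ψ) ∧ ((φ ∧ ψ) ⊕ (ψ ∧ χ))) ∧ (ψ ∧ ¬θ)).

0.64

θ ∧ ψ = min(0.64, 0.60) = 0.60
¬(θ ∧ ψ) = 1 − 0.60 = 0.40
φ ∧ ψ = min(0.76, 0.60) = 0.60
ψ ∧ χ = min(0.60, 0.03) = 0.03
(φ ∧ ψ) ⊕ (ψ ∧ χ) = min(1, 0.60 + 0.03) = min(1, 0.63) = 0.63
¬(θ ∧ ψ) ∧ ((φ ∧ ψ) ⊕ (ψ ∧ χ)) = min(0.40, 0.63) = 0.40
¬θ = 1 − 0.64 = 0.36
ψ ∧ ¬θ = min(0.60, 0.36) = 0.36
(¬(θ ∧ ψ) ∧ ((φ ∧ ψ) ⊕ (ψ ∧ χ))) ∧ (ψ ∧ ¬θ) = min(0.40, 0.36) = 0.36
¬((¬(θ ∧ ψ) ∧ ((φ ∧ ψ) ⊕ (ψ ∧ χ))) ∧ (ψ ∧ ¬θ)) = 1 − 0.36 = 0.64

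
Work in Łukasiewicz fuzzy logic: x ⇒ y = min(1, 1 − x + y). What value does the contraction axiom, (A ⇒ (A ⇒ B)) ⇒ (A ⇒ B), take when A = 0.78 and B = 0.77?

A ⇒ B = min(1, 1 − 0.78 + 0.77) = min(1, 0.99) = 0.99
A ⇒ (A ⇒ B) = min(1, 1 − 0.78 + 0.99) = min(1, 1.21) = 1.00
(A ⇒ (A ⇒ B)) ⇒ (A ⇒ B) = min(1, 1 − 1.00 + 0.99) = min(1, 0.99) = 0.99
(The value 0.99 < 1 shows this instance is not satisfied; fails in Ł∞ (the t-norm is not idempotent).)

0.99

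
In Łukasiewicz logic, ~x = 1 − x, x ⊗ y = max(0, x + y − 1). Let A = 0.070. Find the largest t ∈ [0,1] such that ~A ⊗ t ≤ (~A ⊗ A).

0.070

~A = 1 − 0.070 = 0.930
So the left factor is ~A = 0.930.
~A ⊗ A = max(0, 0.930 + 0.070 − 1) = max(0, 0.000) = 0.000
So the right-hand bound is ~A ⊗ A = 0.000.
The residuum of the Łukasiewicz t-norm gives the supremum: min(1, 1 − 0.930 + 0.000).
1 − 0.930 + 0.000 = 0.070, so t = min(1, 0.070) = 0.070.
Check: 0.930 ⊗ 0.070 = max(0, 0.000) = 0.000 ≤ 0.000.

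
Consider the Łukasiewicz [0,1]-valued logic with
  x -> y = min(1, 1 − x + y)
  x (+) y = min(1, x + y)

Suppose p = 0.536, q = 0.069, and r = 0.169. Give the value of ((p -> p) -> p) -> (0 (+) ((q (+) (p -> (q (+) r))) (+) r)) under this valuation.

p -> p = min(1, 1 − 0.536 + 0.536) = min(1, 1.000) = 1.000
(p -> p) -> p = min(1, 1 − 1.000 + 0.536) = min(1, 0.536) = 0.536
q (+) r = min(1, 0.069 + 0.169) = min(1, 0.238) = 0.238
p -> (q (+) r) = min(1, 1 − 0.536 + 0.238) = min(1, 0.702) = 0.702
q (+) (p -> (q (+) r)) = min(1, 0.069 + 0.702) = min(1, 0.771) = 0.771
(q (+) (p -> (q (+) r))) (+) r = min(1, 0.771 + 0.169) = min(1, 0.940) = 0.940
0 (+) ((q (+) (p -> (q (+) r))) (+) r) = min(1, 0.000 + 0.940) = min(1, 0.940) = 0.940
((p -> p) -> p) -> (0 (+) ((q (+) (p -> (q (+) r))) (+) r)) = min(1, 1 − 0.536 + 0.940) = min(1, 1.404) = 1.000

1.000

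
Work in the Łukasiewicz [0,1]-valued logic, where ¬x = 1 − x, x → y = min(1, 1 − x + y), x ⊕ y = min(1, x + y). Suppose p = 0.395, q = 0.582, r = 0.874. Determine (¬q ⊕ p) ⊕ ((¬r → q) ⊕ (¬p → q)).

1.000

¬q = 1 − 0.582 = 0.418
¬q ⊕ p = min(1, 0.418 + 0.395) = min(1, 0.813) = 0.813
¬r = 1 − 0.874 = 0.126
¬r → q = min(1, 1 − 0.126 + 0.582) = min(1, 1.456) = 1.000
¬p = 1 − 0.395 = 0.605
¬p → q = min(1, 1 − 0.605 + 0.582) = min(1, 0.977) = 0.977
(¬r → q) ⊕ (¬p → q) = min(1, 1.000 + 0.977) = min(1, 1.977) = 1.000
(¬q ⊕ p) ⊕ ((¬r → q) ⊕ (¬p → q)) = min(1, 0.813 + 1.000) = min(1, 1.813) = 1.000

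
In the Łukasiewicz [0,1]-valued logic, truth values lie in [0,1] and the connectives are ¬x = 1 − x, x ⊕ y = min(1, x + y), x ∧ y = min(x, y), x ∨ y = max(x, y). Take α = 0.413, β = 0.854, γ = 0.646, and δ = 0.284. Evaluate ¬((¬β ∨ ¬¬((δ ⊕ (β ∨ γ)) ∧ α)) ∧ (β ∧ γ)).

¬β = 1 − 0.854 = 0.146
β ∨ γ = max(0.854, 0.646) = 0.854
δ ⊕ (β ∨ γ) = min(1, 0.284 + 0.854) = min(1, 1.138) = 1.000
(δ ⊕ (β ∨ γ)) ∧ α = min(1.000, 0.413) = 0.413
¬((δ ⊕ (β ∨ γ)) ∧ α) = 1 − 0.413 = 0.587
¬¬((δ ⊕ (β ∨ γ)) ∧ α) = 1 − 0.587 = 0.413
¬β ∨ ¬¬((δ ⊕ (β ∨ γ)) ∧ α) = max(0.146, 0.413) = 0.413
β ∧ γ = min(0.854, 0.646) = 0.646
(¬β ∨ ¬¬((δ ⊕ (β ∨ γ)) ∧ α)) ∧ (β ∧ γ) = min(0.413, 0.646) = 0.413
¬((¬β ∨ ¬¬((δ ⊕ (β ∨ γ)) ∧ α)) ∧ (β ∧ γ)) = 1 − 0.413 = 0.587

0.587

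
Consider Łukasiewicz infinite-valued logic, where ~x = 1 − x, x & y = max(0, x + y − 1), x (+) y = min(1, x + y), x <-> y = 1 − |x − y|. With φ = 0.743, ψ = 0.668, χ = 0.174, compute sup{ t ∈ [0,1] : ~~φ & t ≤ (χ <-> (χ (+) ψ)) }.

0.589

~φ = 1 − 0.743 = 0.257
~~φ = 1 − 0.257 = 0.743
So the left factor is ~~φ = 0.743.
χ (+) ψ = min(1, 0.174 + 0.668) = min(1, 0.842) = 0.842
χ <-> (χ (+) ψ) = 1 − |0.174 − 0.842| = 1 − 0.668 = 0.332
So the right-hand bound is χ <-> (χ (+) ψ) = 0.332.
The residuum of the Łukasiewicz t-norm gives the supremum: min(1, 1 − 0.743 + 0.332).
1 − 0.743 + 0.332 = 0.589, so t = min(1, 0.589) = 0.589.
Check: 0.743 & 0.589 = max(0, 0.332) = 0.332 ≤ 0.332.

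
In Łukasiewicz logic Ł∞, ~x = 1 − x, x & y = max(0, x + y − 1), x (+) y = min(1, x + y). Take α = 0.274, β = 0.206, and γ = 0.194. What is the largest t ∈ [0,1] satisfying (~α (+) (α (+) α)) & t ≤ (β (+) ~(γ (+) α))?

~α = 1 − 0.274 = 0.726
α (+) α = min(1, 0.274 + 0.274) = min(1, 0.548) = 0.548
~α (+) (α (+) α) = min(1, 0.726 + 0.548) = min(1, 1.274) = 1.000
So the left factor is ~α (+) (α (+) α) = 1.000.
γ (+) α = min(1, 0.194 + 0.274) = min(1, 0.468) = 0.468
~(γ (+) α) = 1 − 0.468 = 0.532
β (+) ~(γ (+) α) = min(1, 0.206 + 0.532) = min(1, 0.738) = 0.738
So the right-hand bound is β (+) ~(γ (+) α) = 0.738.
The residuum of the Łukasiewicz t-norm gives the supremum: min(1, 1 − 1.000 + 0.738).
1 − 1.000 + 0.738 = 0.738, so t = min(1, 0.738) = 0.738.
Check: 1.000 & 0.738 = max(0, 0.738) = 0.738 ≤ 0.738.

0.738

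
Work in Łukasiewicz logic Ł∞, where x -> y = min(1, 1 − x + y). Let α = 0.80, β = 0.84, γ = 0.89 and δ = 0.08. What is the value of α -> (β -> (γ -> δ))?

0.55

γ -> δ = min(1, 1 − 0.89 + 0.08) = min(1, 0.19) = 0.19
β -> (γ -> δ) = min(1, 1 − 0.84 + 0.19) = min(1, 0.35) = 0.35
α -> (β -> (γ -> δ)) = min(1, 1 − 0.80 + 0.35) = min(1, 0.55) = 0.55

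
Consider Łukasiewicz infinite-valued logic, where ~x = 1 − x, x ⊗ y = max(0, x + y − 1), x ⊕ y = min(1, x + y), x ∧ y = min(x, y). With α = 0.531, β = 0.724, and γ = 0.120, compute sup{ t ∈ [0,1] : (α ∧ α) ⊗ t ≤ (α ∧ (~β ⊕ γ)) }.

0.865

α ∧ α = min(0.531, 0.531) = 0.531
So the left factor is α ∧ α = 0.531.
~β = 1 − 0.724 = 0.276
~β ⊕ γ = min(1, 0.276 + 0.120) = min(1, 0.396) = 0.396
α ∧ (~β ⊕ γ) = min(0.531, 0.396) = 0.396
So the right-hand bound is α ∧ (~β ⊕ γ) = 0.396.
The residuum of the Łukasiewicz t-norm gives the supremum: min(1, 1 − 0.531 + 0.396).
1 − 0.531 + 0.396 = 0.865, so t = min(1, 0.865) = 0.865.
Check: 0.531 ⊗ 0.865 = max(0, 0.396) = 0.396 ≤ 0.396.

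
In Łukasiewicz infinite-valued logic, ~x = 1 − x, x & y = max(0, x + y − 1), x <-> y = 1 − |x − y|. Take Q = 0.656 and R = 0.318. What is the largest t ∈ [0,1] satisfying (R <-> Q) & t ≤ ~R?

1.000

R <-> Q = 1 − |0.318 − 0.656| = 1 − 0.338 = 0.662
So the left factor is R <-> Q = 0.662.
~R = 1 − 0.318 = 0.682
So the right-hand bound is ~R = 0.682.
The residuum of the Łukasiewicz t-norm gives the supremum: min(1, 1 − 0.662 + 0.682).
1 − 0.662 + 0.682 = 1.020, so t = min(1, 1.020) = 1.000.
Check: 0.662 & 1.000 = max(0, 0.662) = 0.662 ≤ 0.682.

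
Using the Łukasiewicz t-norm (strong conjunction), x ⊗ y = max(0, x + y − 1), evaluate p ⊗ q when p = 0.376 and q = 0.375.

p ⊗ q = max(0, 0.376 + 0.375 − 1) = max(0, -0.249) = 0.000
For comparison, the Gödel (minimum) t-norm min(x, y) would give 0.375.

0.000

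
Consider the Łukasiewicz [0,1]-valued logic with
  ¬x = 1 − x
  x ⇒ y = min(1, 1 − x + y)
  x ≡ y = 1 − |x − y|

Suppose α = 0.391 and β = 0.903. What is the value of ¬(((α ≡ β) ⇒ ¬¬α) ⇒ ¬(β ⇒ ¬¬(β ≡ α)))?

0.488

α ≡ β = 1 − |0.391 − 0.903| = 1 − 0.512 = 0.488
¬α = 1 − 0.391 = 0.609
¬¬α = 1 − 0.609 = 0.391
(α ≡ β) ⇒ ¬¬α = min(1, 1 − 0.488 + 0.391) = min(1, 0.903) = 0.903
β ≡ α = 1 − |0.903 − 0.391| = 1 − 0.512 = 0.488
¬(β ≡ α) = 1 − 0.488 = 0.512
¬¬(β ≡ α) = 1 − 0.512 = 0.488
β ⇒ ¬¬(β ≡ α) = min(1, 1 − 0.903 + 0.488) = min(1, 0.585) = 0.585
¬(β ⇒ ¬¬(β ≡ α)) = 1 − 0.585 = 0.415
((α ≡ β) ⇒ ¬¬α) ⇒ ¬(β ⇒ ¬¬(β ≡ α)) = min(1, 1 − 0.903 + 0.415) = min(1, 0.512) = 0.512
¬(((α ≡ β) ⇒ ¬¬α) ⇒ ¬(β ⇒ ¬¬(β ≡ α))) = 1 − 0.512 = 0.488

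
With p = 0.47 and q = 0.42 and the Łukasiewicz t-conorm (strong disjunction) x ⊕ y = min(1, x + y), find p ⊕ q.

p ⊕ q = min(1, 0.47 + 0.42) = min(1, 0.89) = 0.89
For comparison, the Gödel t-conorm max(x, y) would give 0.47.

0.89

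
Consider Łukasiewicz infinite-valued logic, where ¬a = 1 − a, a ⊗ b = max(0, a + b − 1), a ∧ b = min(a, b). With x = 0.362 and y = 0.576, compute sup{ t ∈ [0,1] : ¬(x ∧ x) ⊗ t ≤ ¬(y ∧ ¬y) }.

0.938

x ∧ x = min(0.362, 0.362) = 0.362
¬(x ∧ x) = 1 − 0.362 = 0.638
So the left factor is ¬(x ∧ x) = 0.638.
¬y = 1 − 0.576 = 0.424
y ∧ ¬y = min(0.576, 0.424) = 0.424
¬(y ∧ ¬y) = 1 − 0.424 = 0.576
So the right-hand bound is ¬(y ∧ ¬y) = 0.576.
The residuum of the Łukasiewicz t-norm gives the supremum: min(1, 1 − 0.638 + 0.576).
1 − 0.638 + 0.576 = 0.938, so t = min(1, 0.938) = 0.938.
Check: 0.638 ⊗ 0.938 = max(0, 0.576) = 0.576 ≤ 0.576.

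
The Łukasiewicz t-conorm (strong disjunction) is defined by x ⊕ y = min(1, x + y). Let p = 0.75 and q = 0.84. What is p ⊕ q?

p ⊕ q = min(1, 0.75 + 0.84) = min(1, 1.59) = 1.00
For comparison, the Gödel t-conorm max(x, y) would give 0.84.

1.00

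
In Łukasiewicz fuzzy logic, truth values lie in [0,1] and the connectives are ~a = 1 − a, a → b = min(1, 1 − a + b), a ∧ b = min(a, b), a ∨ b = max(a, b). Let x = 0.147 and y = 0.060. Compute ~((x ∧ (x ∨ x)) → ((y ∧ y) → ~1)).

0.000

x ∨ x = max(0.147, 0.147) = 0.147
x ∧ (x ∨ x) = min(0.147, 0.147) = 0.147
y ∧ y = min(0.060, 0.060) = 0.060
~1 = 1 − 1.000 = 0.000
(y ∧ y) → ~1 = min(1, 1 − 0.060 + 0.000) = min(1, 0.940) = 0.940
(x ∧ (x ∨ x)) → ((y ∧ y) → ~1) = min(1, 1 − 0.147 + 0.940) = min(1, 1.793) = 1.000
~((x ∧ (x ∨ x)) → ((y ∧ y) → ~1)) = 1 − 1.000 = 0.000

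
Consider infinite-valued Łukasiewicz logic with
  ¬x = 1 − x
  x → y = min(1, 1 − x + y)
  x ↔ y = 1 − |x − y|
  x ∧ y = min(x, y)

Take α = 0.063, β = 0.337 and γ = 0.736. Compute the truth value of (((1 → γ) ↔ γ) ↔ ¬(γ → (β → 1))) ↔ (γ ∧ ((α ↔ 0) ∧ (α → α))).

0.264

1 → γ = min(1, 1 − 1.000 + 0.736) = min(1, 0.736) = 0.736
(1 → γ) ↔ γ = 1 − |0.736 − 0.736| = 1 − 0.000 = 1.000
β → 1 = min(1, 1 − 0.337 + 1.000) = min(1, 1.663) = 1.000
γ → (β → 1) = min(1, 1 − 0.736 + 1.000) = min(1, 1.264) = 1.000
¬(γ → (β → 1)) = 1 − 1.000 = 0.000
((1 → γ) ↔ γ) ↔ ¬(γ → (β → 1)) = 1 − |1.000 − 0.000| = 1 − 1.000 = 0.000
α ↔ 0 = 1 − |0.063 − 0.000| = 1 − 0.063 = 0.937
α → α = min(1, 1 − 0.063 + 0.063) = min(1, 1.000) = 1.000
(α ↔ 0) ∧ (α → α) = min(0.937, 1.000) = 0.937
γ ∧ ((α ↔ 0) ∧ (α → α)) = min(0.736, 0.937) = 0.736
(((1 → γ) ↔ γ) ↔ ¬(γ → (β → 1))) ↔ (γ ∧ ((α ↔ 0) ∧ (α → α))) = 1 − |0.000 − 0.736| = 1 − 0.736 = 0.264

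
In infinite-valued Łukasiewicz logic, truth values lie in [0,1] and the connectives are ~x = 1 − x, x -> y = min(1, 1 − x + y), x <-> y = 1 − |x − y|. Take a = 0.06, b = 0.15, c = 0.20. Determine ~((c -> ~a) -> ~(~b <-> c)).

0.35

~a = 1 − 0.06 = 0.94
c -> ~a = min(1, 1 − 0.20 + 0.94) = min(1, 1.74) = 1.00
~b = 1 − 0.15 = 0.85
~b <-> c = 1 − |0.85 − 0.20| = 1 − 0.65 = 0.35
~(~b <-> c) = 1 − 0.35 = 0.65
(c -> ~a) -> ~(~b <-> c) = min(1, 1 − 1.00 + 0.65) = min(1, 0.65) = 0.65
~((c -> ~a) -> ~(~b <-> c)) = 1 − 0.65 = 0.35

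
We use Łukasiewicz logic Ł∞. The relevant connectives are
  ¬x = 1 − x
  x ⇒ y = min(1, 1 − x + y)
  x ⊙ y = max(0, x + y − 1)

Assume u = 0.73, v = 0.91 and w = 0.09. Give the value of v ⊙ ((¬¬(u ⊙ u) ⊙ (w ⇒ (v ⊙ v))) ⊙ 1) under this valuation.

0.37

u ⊙ u = max(0, 0.73 + 0.73 − 1) = max(0, 0.46) = 0.46
¬(u ⊙ u) = 1 − 0.46 = 0.54
¬¬(u ⊙ u) = 1 − 0.54 = 0.46
v ⊙ v = max(0, 0.91 + 0.91 − 1) = max(0, 0.82) = 0.82
w ⇒ (v ⊙ v) = min(1, 1 − 0.09 + 0.82) = min(1, 1.73) = 1.00
¬¬(u ⊙ u) ⊙ (w ⇒ (v ⊙ v)) = max(0, 0.46 + 1.00 − 1) = max(0, 0.46) = 0.46
(¬¬(u ⊙ u) ⊙ (w ⇒ (v ⊙ v))) ⊙ 1 = max(0, 0.46 + 1.00 − 1) = max(0, 0.46) = 0.46
v ⊙ ((¬¬(u ⊙ u) ⊙ (w ⇒ (v ⊙ v))) ⊙ 1) = max(0, 0.91 + 0.46 − 1) = max(0, 0.37) = 0.37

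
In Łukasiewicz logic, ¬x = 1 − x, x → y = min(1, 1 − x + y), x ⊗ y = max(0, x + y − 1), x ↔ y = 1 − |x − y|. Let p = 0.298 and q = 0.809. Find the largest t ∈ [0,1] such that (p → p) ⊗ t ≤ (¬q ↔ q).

0.382

p → p = min(1, 1 − 0.298 + 0.298) = min(1, 1.000) = 1.000
So the left factor is p → p = 1.000.
¬q = 1 − 0.809 = 0.191
¬q ↔ q = 1 − |0.191 − 0.809| = 1 − 0.618 = 0.382
So the right-hand bound is ¬q ↔ q = 0.382.
The residuum of the Łukasiewicz t-norm gives the supremum: min(1, 1 − 1.000 + 0.382).
1 − 1.000 + 0.382 = 0.382, so t = min(1, 0.382) = 0.382.
Check: 1.000 ⊗ 0.382 = max(0, 0.382) = 0.382 ≤ 0.382.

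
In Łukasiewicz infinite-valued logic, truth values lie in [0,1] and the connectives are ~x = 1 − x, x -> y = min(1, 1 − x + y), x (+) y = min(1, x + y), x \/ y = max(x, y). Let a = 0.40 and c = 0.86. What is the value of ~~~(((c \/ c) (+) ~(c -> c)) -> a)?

0.46

c \/ c = max(0.86, 0.86) = 0.86
c -> c = min(1, 1 − 0.86 + 0.86) = min(1, 1.00) = 1.00
~(c -> c) = 1 − 1.00 = 0.00
(c \/ c) (+) ~(c -> c) = min(1, 0.86 + 0.00) = min(1, 0.86) = 0.86
((c \/ c) (+) ~(c -> c)) -> a = min(1, 1 − 0.86 + 0.40) = min(1, 0.54) = 0.54
~(((c \/ c) (+) ~(c -> c)) -> a) = 1 − 0.54 = 0.46
~~(((c \/ c) (+) ~(c -> c)) -> a) = 1 − 0.46 = 0.54
~~~(((c \/ c) (+) ~(c -> c)) -> a) = 1 − 0.54 = 0.46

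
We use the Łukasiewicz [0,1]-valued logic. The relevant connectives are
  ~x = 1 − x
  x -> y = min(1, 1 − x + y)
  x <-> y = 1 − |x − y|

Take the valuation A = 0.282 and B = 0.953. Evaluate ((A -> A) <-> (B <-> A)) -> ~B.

0.718

A -> A = min(1, 1 − 0.282 + 0.282) = min(1, 1.000) = 1.000
B <-> A = 1 − |0.953 − 0.282| = 1 − 0.671 = 0.329
(A -> A) <-> (B <-> A) = 1 − |1.000 − 0.329| = 1 − 0.671 = 0.329
~B = 1 − 0.953 = 0.047
((A -> A) <-> (B <-> A)) -> ~B = min(1, 1 − 0.329 + 0.047) = min(1, 0.718) = 0.718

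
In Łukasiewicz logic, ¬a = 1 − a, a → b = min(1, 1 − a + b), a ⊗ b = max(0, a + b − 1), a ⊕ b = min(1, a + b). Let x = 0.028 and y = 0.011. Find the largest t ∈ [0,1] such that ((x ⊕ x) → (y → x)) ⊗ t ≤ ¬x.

x ⊕ x = min(1, 0.028 + 0.028) = min(1, 0.056) = 0.056
y → x = min(1, 1 − 0.011 + 0.028) = min(1, 1.017) = 1.000
(x ⊕ x) → (y → x) = min(1, 1 − 0.056 + 1.000) = min(1, 1.944) = 1.000
So the left factor is (x ⊕ x) → (y → x) = 1.000.
¬x = 1 − 0.028 = 0.972
So the right-hand bound is ¬x = 0.972.
The residuum of the Łukasiewicz t-norm gives the supremum: min(1, 1 − 1.000 + 0.972).
1 − 1.000 + 0.972 = 0.972, so t = min(1, 0.972) = 0.972.
Check: 1.000 ⊗ 0.972 = max(0, 0.972) = 0.972 ≤ 0.972.

0.972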